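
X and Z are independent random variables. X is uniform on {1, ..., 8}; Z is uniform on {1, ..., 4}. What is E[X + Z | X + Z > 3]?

216/29

P(X + Z > 3) = 29/32.
Summing (X+Z)·P(x,y) over outcomes with X + Z > 3 gives 27/4.
E[X + Z | X + Z > 3] = (27/4) / (29/32) = 216/29.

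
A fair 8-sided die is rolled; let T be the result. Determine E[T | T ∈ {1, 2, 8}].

11/3

P(T ∈ {1, 2, 8}) = 3/8.
Σ over the event: 1·1/8 + 2·1/8 + 8·1/8 = 11/8.
E[T | T ∈ {1, 2, 8}] = (11/8) / (3/8) = 11/3.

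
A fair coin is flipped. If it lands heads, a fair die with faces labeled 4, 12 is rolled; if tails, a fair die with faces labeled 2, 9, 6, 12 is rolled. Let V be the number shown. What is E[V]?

61/8

E[V | heads] = (4+12)/2 = 8.
E[V | tails] = (2+9+6+12)/4 = 29/4.
By the law of total expectation,
E[V] = (1/2)·(8) + (1/2)·(29/4) = 61/8.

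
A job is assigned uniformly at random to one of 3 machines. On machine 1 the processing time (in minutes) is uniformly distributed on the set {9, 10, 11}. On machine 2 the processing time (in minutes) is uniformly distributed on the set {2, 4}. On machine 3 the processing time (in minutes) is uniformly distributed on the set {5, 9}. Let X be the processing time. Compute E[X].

20/3

E[X | machine 1] = (9+10+11)/3 = 10.
E[X | machine 2] = (2+4)/2 = 3.
E[X | machine 3] = (5+9)/2 = 7.
By the law of total expectation,
E[X] = (1/3)·(10) + (1/3)·(3) + (1/3)·(7) = 20/3.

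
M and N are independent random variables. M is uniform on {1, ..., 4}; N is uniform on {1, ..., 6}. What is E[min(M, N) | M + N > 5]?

P(M + N > 5) = 7/12.
Summing min(M,N)·P(x,y) over outcomes with M + N > 5 gives 37/24.
E[min(M, N) | M + N > 5] = (37/24) / (7/12) = 37/14.

37/14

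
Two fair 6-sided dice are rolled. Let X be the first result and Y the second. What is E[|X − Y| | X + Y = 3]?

1

P(X + Y = 3) = 1/18.
Summing |X−Y|·P(x,y) over outcomes with X + Y = 3 gives 1/18.
E[|X − Y| | X + Y = 3] = (1/18) / (1/18) = 1.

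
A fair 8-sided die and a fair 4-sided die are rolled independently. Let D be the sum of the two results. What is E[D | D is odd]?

P(D is odd) = 1/2.
Σ over the event: 3·1/16 + 5·1/8 + 7·1/8 + 9·1/8 + 11·1/16 = 7/2.
E[D | D is odd] = (7/2) / (1/2) = 7.

7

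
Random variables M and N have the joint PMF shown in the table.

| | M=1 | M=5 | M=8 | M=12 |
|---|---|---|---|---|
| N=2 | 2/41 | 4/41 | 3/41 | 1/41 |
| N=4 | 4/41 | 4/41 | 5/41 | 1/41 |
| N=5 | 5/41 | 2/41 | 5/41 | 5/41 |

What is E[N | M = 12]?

P(M = 12) = 7/41.
Σ N·P over the event = 2·(1/41) + 4·(1/41) + 5·(5/41) = 31/41.
E[N | M = 12] = (31/41) / (7/41) = 31/7.

31/7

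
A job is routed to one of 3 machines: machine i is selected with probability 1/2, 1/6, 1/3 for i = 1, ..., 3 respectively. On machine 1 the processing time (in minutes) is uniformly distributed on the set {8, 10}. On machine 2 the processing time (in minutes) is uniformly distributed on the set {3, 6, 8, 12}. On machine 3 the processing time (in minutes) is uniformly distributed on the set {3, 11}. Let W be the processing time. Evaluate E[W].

E[W | machine 1] = (8+10)/2 = 9.
E[W | machine 2] = (3+6+8+12)/4 = 29/4.
E[W | machine 3] = (3+11)/2 = 7.
E[W] = (1/2)·(9) + (1/6)·(29/4) + (1/3)·(7) = 193/24.

193/24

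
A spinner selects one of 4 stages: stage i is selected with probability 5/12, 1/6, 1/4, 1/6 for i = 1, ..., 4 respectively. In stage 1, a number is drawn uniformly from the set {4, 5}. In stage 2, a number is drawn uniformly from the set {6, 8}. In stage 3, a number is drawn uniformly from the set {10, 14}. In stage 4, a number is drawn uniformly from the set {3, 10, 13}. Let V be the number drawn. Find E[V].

E[V | stage 1] = (4+5)/2 = 9/2.
E[V | stage 2] = (6+8)/2 = 7.
E[V | stage 3] = (10+14)/2 = 12.
E[V | stage 4] = (3+10+13)/3 = 26/3.
By the law of total expectation,
E[V] = (5/12)·(9/2) + (1/6)·(7) + (1/4)·(12) + (1/6)·(26/3) = 539/72.

539/72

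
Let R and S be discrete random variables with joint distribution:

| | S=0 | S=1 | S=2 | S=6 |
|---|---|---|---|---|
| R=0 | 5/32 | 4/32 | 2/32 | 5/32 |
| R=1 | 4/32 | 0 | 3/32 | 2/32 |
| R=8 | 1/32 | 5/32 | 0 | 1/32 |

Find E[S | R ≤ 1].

56/25

P(R ≤ 1) = 25/32.
Σ S·P over the event = 0·(5/32) + 1·(4/32) + 2·(2/32) + 6·(5/32) + 0·(4/32) + 2·(3/32) + 6·(2/32) = 7/4.
E[S | R ≤ 1] = (7/4) / (25/32) = 56/25.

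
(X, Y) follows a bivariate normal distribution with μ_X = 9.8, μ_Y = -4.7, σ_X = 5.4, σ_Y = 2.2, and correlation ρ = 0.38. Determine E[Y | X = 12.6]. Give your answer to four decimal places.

-4.2665

For a bivariate normal, E[Y | X=x] = μ_Y + ρ·(σ_Y/σ_X)·(x − μ_X).
E[Y | X=12.6] = -4.7 + (0.38)·(2.2/5.4)·(12.6 − (9.8)) = -4.7 + (0.15481)·(2.8) = -4.2665.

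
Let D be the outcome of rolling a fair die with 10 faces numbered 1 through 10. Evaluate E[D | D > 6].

Given D > 6, D is equally likely to be any of {7, 8, 9, 10}.
E[D | D > 6] = (7 + 8 + 9 + 10) / 4 = 17/2.

17/2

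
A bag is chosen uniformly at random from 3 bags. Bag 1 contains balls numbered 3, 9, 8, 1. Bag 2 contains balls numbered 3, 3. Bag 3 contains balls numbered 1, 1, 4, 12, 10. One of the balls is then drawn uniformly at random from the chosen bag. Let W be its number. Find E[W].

277/60

E[W | bag 1] = (3+9+8+1)/4 = 21/4.
E[W | bag 2] = (3+3)/2 = 3.
E[W | bag 3] = (1+1+4+12+10)/5 = 28/5.
E[W] = (1/3)·(21/4) + (1/3)·(3) + (1/3)·(28/5) = 277/60.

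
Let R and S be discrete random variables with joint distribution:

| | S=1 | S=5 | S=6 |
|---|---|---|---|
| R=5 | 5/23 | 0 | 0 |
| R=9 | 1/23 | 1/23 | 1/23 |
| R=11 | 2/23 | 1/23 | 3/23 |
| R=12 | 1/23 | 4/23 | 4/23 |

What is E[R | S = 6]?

45/4

P(S = 6) = 8/23.
Σ R·P over the event = 9·(1/23) + 11·(3/23) + 12·(4/23) = 90/23.
E[R | S = 6] = (90/23) / (8/23) = 45/4.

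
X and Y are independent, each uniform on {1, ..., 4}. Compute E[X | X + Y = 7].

Outcomes with X + Y = 7: (3,4), (4,3), each with probability 1/16.
E[X | X + Y = 7] = (3 + 4) / 2 = 7/2.

7/2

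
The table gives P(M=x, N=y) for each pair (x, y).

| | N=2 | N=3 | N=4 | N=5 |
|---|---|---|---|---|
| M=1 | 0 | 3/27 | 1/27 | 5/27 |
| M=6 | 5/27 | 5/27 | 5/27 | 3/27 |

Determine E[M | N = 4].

31/6

P(N = 4) = 2/9.
Σ M·P over the event = 1·(1/27) + 6·(5/27) = 31/27.
E[M | N = 4] = (31/27) / (2/9) = 31/6.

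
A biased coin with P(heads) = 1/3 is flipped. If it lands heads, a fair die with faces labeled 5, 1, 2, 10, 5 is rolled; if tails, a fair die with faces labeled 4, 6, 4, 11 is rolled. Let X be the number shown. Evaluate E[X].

E[X | heads] = (5+1+2+10+5)/5 = 23/5.
E[X | tails] = (4+6+4+11)/4 = 25/4.
E[X] = (1/3)·(23/5) + (2/3)·(25/4) = 57/10.

57/10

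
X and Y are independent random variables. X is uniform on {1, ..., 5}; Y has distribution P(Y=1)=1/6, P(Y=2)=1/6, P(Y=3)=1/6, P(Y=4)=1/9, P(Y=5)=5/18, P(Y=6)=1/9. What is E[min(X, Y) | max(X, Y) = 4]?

38/17

P(max(X, Y) = 4) = 17/90.
Summing min(X,Y)·P(x,y) over outcomes with max(X, Y) = 4 gives 19/45.
E[min(X, Y) | max(X, Y) = 4] = (19/45) / (17/90) = 38/17.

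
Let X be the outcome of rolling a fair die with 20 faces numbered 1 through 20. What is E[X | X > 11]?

16

Given X > 11, X is equally likely to be any of {12, 13, 14, 15, 16, 17, 18, 19, 20}.
E[X | X > 11] = (12 + 13 + 14 + 15 + 16 + 17 + 18 + 19 + 20) / 9 = 16.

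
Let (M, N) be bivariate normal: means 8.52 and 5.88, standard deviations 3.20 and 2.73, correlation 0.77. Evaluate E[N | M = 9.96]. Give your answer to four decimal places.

The regression of N on M has slope ρ·σ_N/σ_M and passes through (μ_M, μ_N).
E[N | M=9.96] = 5.88 + (0.77)·(2.73/3.20)·(9.96 − (8.52)) = 5.88 + (0.656906)·(1.44) = 6.8259.

6.8259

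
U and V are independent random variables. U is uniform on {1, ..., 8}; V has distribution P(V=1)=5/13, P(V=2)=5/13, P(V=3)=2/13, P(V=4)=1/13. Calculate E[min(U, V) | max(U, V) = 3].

P(max(U, V) = 3) = 2/13.
Summing min(U,V)·P(x,y) over outcomes with max(U, V) = 3 gives 27/104.
E[min(U, V) | max(U, V) = 3] = (27/104) / (2/13) = 27/16.

27/16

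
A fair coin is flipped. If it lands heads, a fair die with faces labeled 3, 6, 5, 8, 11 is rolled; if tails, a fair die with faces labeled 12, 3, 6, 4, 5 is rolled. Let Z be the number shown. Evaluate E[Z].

E[Z | heads] = (3+6+5+8+11)/5 = 33/5.
E[Z | tails] = (12+3+6+4+5)/5 = 6.
E[Z] = (1/2)·(33/5) + (1/2)·(6) = 63/10.

63/10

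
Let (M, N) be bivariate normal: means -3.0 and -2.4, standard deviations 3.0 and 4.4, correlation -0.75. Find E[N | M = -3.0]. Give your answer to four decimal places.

-2.4000

For a bivariate normal, E[N | M=x] = μ_N + ρ·(σ_N/σ_M)·(x − μ_M).
E[N | M=-3.0] = -2.4 + (-0.75)·(4.4/3.0)·(-3.0 − (-3.0)) = -2.4 + (-1.1)·(0) = -2.4000.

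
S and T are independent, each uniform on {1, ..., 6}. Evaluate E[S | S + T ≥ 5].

P(S + T ≥ 5) = 5/6.
Summing S·P(x,y) over outcomes with S + T ≥ 5 gives 29/9.
E[S | S + T ≥ 5] = (29/9) / (5/6) = 58/15.

58/15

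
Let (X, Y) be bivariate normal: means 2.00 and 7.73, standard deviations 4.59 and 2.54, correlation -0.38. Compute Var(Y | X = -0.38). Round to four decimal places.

The conditional variance in a bivariate normal is σ_Y²(1 − ρ²), independent of x.
Var(Y | X=-0.38) = (2.54)²·(1 − (-0.38)²) = 6.4516·0.8556 = 5.5200.

5.5200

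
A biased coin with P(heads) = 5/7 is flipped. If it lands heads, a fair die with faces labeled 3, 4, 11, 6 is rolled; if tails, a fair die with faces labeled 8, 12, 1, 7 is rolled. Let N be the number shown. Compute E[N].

E[N | heads] = (3+4+11+6)/4 = 6.
E[N | tails] = (8+12+1+7)/4 = 7.
By the law of total expectation,
E[N] = (5/7)·(6) + (2/7)·(7) = 44/7.

44/7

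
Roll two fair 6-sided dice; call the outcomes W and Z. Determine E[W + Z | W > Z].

P(W > Z) = 5/12.
Summing (W+Z)·P(x,y) over outcomes with W > Z gives 35/12.
E[W + Z | W > Z] = (35/12) / (5/12) = 7.

7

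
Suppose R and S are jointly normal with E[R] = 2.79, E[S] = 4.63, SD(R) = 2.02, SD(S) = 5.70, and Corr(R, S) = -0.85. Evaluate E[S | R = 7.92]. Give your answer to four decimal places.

For a bivariate normal, E[S | R=x] = μ_S + ρ·(σ_S/σ_R)·(x − μ_R).
E[S | R=7.92] = 4.63 + (-0.85)·(5.70/2.02)·(7.92 − (2.79)) = 4.63 + (-2.39851)·(5.13) = -7.6744.

-7.6744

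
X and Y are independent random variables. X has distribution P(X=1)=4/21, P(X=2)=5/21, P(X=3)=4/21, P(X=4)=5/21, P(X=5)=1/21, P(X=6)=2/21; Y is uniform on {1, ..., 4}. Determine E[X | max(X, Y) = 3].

50/21

P(max(X, Y) = 3) = 1/4.
Summing X·P(x,y) over outcomes with max(X, Y) = 3 gives 25/42.
E[X | max(X, Y) = 3] = (25/42) / (1/4) = 50/21.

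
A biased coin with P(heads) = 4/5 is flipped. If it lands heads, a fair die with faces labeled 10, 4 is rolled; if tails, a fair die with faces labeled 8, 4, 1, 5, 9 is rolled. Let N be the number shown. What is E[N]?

167/25

E[N | heads] = (10+4)/2 = 7.
E[N | tails] = (8+4+1+5+9)/5 = 27/5.
E[N] = (4/5)·(7) + (1/5)·(27/5) = 167/25.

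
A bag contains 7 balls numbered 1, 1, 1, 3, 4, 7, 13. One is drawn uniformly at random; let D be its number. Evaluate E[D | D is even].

P(D is even) = 1/7.
Σ over the event: 4·1/7 = 4/7.
E[D | D is even] = (4/7) / (1/7) = 4.

4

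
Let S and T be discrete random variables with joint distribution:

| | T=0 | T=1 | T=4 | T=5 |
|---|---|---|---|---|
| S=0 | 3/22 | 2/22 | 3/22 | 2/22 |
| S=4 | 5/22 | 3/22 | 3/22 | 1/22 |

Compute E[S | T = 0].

5/2

P(T = 0) = 4/11.
Summing S·P(S=x,T=y) over the conditioning event gives 10/11.
E[S | T = 0] = (10/11) / (4/11) = 5/2.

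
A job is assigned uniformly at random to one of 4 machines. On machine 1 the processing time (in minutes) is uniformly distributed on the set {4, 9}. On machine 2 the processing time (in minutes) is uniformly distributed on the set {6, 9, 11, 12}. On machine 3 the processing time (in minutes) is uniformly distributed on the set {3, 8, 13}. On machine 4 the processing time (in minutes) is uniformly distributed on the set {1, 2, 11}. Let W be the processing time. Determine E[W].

E[W | machine 1] = (4+9)/2 = 13/2.
E[W | machine 2] = (6+9+11+12)/4 = 19/2.
E[W | machine 3] = (3+8+13)/3 = 8.
E[W | machine 4] = (1+2+11)/3 = 14/3.
By the law of total expectation,
E[W] = (1/4)·(13/2) + (1/4)·(19/2) + (1/4)·(8) + (1/4)·(14/3) = 43/6.

43/6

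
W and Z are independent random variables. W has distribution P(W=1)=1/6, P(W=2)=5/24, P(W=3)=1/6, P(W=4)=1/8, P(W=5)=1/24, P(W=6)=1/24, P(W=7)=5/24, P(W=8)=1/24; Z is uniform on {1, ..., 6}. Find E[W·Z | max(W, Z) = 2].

19/7

P(max(W, Z) = 2) = 7/72.
Summing WZ·P(x,y) over outcomes with max(W, Z) = 2 gives 19/72.
E[W·Z | max(W, Z) = 2] = (19/72) / (7/72) = 19/7.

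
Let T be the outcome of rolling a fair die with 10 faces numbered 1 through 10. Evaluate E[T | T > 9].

10

Given T > 9, T is equally likely to be any of {10}.
E[T | T > 9] = (10) / 1 = 10.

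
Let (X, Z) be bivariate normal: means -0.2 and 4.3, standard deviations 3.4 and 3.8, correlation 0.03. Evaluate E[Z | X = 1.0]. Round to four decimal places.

4.3402

For a bivariate normal, E[Z | X=x] = μ_Z + ρ·(σ_Z/σ_X)·(x − μ_X).
E[Z | X=1.0] = 4.3 + (0.03)·(3.8/3.4)·(1.0 − (-0.2)) = 4.3 + (0.033529)·(1.2) = 4.3402.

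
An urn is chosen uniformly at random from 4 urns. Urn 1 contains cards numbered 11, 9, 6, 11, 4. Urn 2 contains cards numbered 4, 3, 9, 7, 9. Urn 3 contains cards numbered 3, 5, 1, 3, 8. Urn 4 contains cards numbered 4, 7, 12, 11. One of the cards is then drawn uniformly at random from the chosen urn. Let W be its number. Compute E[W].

271/40

E[W | urn 1] = (11+9+6+11+4)/5 = 41/5.
E[W | urn 2] = (4+3+9+7+9)/5 = 32/5.
E[W | urn 3] = (3+5+1+3+8)/5 = 4.
E[W | urn 4] = (4+7+12+11)/4 = 17/2.
By the law of total expectation,
E[W] = (1/4)·(41/5) + (1/4)·(32/5) + (1/4)·(4) + (1/4)·(17/2) = 271/40.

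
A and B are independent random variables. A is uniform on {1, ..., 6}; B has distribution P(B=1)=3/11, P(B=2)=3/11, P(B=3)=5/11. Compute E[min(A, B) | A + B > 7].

36/13

P(A + B > 7) = 13/66.
Summing min(A,B)·P(x,y) over outcomes with A + B > 7 gives 6/11.
E[min(A, B) | A + B > 7] = (6/11) / (13/66) = 36/13.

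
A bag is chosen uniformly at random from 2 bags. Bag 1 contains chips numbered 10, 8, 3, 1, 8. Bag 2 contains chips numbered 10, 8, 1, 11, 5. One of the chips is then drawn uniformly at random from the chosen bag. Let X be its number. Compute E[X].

13/2

E[X | bag 1] = (10+8+3+1+8)/5 = 6.
E[X | bag 2] = (10+8+1+11+5)/5 = 7.
E[X] = (1/2)·(6) + (1/2)·(7) = 13/2.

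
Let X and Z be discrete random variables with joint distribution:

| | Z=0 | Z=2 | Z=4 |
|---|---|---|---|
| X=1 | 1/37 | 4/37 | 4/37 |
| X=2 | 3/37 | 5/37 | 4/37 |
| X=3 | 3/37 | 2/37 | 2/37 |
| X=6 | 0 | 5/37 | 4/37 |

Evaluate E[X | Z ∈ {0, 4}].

P(Z ∈ {0, 4}) = 21/37.
Σ X·P over the event = 1·(1/37) + 1·(4/37) + 2·(3/37) + 2·(4/37) + 3·(3/37) + 3·(2/37) + 6·(4/37) = 58/37.
E[X | Z ∈ {0, 4}] = (58/37) / (21/37) = 58/21.

58/21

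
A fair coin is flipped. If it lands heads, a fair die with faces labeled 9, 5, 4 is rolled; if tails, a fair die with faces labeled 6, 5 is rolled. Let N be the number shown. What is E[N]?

E[N | heads] = (9+5+4)/3 = 6.
E[N | tails] = (6+5)/2 = 11/2.
E[N] = (1/2)·(6) + (1/2)·(11/2) = 23/4.

23/4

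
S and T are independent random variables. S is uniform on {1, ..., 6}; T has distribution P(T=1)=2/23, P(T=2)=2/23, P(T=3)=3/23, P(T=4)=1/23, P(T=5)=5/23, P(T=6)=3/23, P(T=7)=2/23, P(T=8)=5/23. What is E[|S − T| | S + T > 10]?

90/37

P(S + T > 10) = 37/138.
Summing |S−T|·P(x,y) over outcomes with S + T > 10 gives 15/23.
E[|S − T| | S + T > 10] = (15/23) / (37/138) = 90/37.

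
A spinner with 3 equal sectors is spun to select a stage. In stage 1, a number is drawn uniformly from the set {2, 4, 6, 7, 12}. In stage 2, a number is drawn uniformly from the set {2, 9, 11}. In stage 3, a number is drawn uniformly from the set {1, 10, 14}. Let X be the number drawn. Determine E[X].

328/45

E[X | stage 1] = (2+4+6+7+12)/5 = 31/5.
E[X | stage 2] = (2+9+11)/3 = 22/3.
E[X | stage 3] = (1+10+14)/3 = 25/3.
By the law of total expectation,
E[X] = (1/3)·(31/5) + (1/3)·(22/3) + (1/3)·(25/3) = 328/45.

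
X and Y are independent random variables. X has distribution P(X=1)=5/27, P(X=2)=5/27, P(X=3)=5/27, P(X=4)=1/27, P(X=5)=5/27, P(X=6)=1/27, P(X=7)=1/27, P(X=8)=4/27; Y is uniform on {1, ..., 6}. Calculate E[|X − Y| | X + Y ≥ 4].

373/147

P(X + Y ≥ 4) = 49/54.
Summing |X−Y|·P(x,y) over outcomes with X + Y ≥ 4 gives 373/162.
E[|X − Y| | X + Y ≥ 4] = (373/162) / (49/54) = 373/147.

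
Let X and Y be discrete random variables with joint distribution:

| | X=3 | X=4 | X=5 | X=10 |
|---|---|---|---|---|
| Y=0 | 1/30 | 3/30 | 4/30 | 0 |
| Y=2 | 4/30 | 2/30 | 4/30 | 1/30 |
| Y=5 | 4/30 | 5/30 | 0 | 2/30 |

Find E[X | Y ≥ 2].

51/11

P(Y ≥ 2) = 11/15.
Σ X·P over the event = 3·(4/30) + 3·(4/30) + 4·(2/30) + 4·(5/30) + 5·(4/30) + 10·(1/30) + 10·(2/30) = 17/5.
E[X | Y ≥ 2] = (17/5) / (11/15) = 51/11.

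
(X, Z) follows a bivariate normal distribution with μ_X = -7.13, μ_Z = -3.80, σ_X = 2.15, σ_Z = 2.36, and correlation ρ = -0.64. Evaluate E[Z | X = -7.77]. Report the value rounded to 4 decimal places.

-3.3504

For a bivariate normal, E[Z | X=x] = μ_Z + ρ·(σ_Z/σ_X)·(x − μ_X).
E[Z | X=-7.77] = -3.80 + (-0.64)·(2.36/2.15)·(-7.77 − (-7.13)) = -3.80 + (-0.70251)·(-0.64) = -3.3504.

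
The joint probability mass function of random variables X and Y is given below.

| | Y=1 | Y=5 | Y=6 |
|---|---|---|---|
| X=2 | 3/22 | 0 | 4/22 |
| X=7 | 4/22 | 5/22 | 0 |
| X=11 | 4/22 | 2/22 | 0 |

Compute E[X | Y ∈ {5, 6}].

65/11

P(Y ∈ {5, 6}) = 1/2.
Σ X·P over the event = 2·(4/22) + 7·(5/22) + 11·(2/22) = 65/22.
E[X | Y ∈ {5, 6}] = (65/22) / (1/2) = 65/11.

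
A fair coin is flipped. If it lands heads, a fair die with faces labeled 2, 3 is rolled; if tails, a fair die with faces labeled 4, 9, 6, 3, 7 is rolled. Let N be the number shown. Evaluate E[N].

E[N | heads] = (2+3)/2 = 5/2.
E[N | tails] = (4+9+6+3+7)/5 = 29/5.
E[N] = (1/2)·(5/2) + (1/2)·(29/5) = 83/20.

83/20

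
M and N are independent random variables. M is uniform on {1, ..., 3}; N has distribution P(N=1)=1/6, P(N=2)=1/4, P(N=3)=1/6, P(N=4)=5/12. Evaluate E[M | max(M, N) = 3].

P(max(M, N) = 3) = 11/36.
Summing M·P(x,y) over outcomes with max(M, N) = 3 gives 3/4.
E[M | max(M, N) = 3] = (3/4) / (11/36) = 27/11.

27/11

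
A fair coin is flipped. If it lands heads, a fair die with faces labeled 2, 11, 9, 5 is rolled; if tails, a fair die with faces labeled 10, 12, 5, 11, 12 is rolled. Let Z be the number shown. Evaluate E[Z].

67/8

E[Z | heads] = (2+11+9+5)/4 = 27/4.
E[Z | tails] = (10+12+5+11+12)/5 = 10.
By the law of total expectation,
E[Z] = (1/2)·(27/4) + (1/2)·(10) = 67/8.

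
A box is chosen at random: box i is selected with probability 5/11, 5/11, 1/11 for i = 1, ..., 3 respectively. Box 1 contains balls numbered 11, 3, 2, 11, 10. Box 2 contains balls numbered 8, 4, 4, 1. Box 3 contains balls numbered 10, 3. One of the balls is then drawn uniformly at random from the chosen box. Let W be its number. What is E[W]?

259/44

E[W | box 1] = (11+3+2+11+10)/5 = 37/5.
E[W | box 2] = (8+4+4+1)/4 = 17/4.
E[W | box 3] = (10+3)/2 = 13/2.
E[W] = (5/11)·(37/5) + (5/11)·(17/4) + (1/11)·(13/2) = 259/44.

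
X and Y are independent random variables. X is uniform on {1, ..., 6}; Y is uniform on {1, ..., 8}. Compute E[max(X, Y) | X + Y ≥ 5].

17/3

P(X + Y ≥ 5) = 7/8.
Summing max(X,Y)·P(x,y) over outcomes with X + Y ≥ 5 gives 119/24.
E[max(X, Y) | X + Y ≥ 5] = (119/24) / (7/8) = 17/3.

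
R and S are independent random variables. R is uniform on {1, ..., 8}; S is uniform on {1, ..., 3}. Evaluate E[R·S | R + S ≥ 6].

P(R + S ≥ 6) = 5/8.
Summing RS·P(x,y) over outcomes with R + S ≥ 6 gives 185/24.
E[R·S | R + S ≥ 6] = (185/24) / (5/8) = 37/3.

37/3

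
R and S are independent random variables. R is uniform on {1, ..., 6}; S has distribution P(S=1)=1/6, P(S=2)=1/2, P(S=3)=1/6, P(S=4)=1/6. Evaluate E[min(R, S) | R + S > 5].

P(R + S > 5) = 5/9.
Summing min(R,S)·P(x,y) over outcomes with R + S > 5 gives 49/36.
E[min(R, S) | R + S > 5] = (49/36) / (5/9) = 49/20.

49/20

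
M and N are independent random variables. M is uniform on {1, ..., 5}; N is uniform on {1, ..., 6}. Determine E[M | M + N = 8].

7/2

Outcomes with M + N = 8: (2,6), (3,5), (4,4), (5,3), each with probability 1/30.
E[M | M + N = 8] = (2 + 3 + 4 + 5) / 4 = 7/2.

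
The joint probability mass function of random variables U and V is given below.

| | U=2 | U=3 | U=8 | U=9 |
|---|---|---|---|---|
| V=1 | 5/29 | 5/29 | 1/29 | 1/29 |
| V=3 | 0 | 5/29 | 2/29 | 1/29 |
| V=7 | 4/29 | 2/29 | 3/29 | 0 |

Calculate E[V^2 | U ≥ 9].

5

P(U ≥ 9) = 2/29.
Σ V^2·P over the event = 1·(1/29) + 9·(1/29) = 10/29.
E[V^2 | U ≥ 9] = (10/29) / (2/29) = 5.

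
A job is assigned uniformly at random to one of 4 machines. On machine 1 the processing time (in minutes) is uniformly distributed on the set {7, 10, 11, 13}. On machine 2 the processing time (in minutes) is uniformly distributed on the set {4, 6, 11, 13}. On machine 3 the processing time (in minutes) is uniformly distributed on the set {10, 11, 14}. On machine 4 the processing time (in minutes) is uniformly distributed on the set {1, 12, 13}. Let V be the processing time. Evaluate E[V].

469/48

E[V | machine 1] = (7+10+11+13)/4 = 41/4.
E[V | machine 2] = (4+6+11+13)/4 = 17/2.
E[V | machine 3] = (10+11+14)/3 = 35/3.
E[V | machine 4] = (1+12+13)/3 = 26/3.
By the law of total expectation,
E[V] = (1/4)·(41/4) + (1/4)·(17/2) + (1/4)·(35/3) + (1/4)·(26/3) = 469/48.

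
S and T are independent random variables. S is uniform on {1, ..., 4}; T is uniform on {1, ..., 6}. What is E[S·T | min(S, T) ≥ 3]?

63/4

Outcomes with min(S, T) ≥ 3: (3,3), (3,4), (3,5), (3,6), (4,3), (4,4), (4,5), (4,6), each with probability 1/24.
E[S·T | min(S, T) ≥ 3] = (9 + 12 + 15 + 18 + 12 + 16 + 20 + 24) / 8 = 63/4.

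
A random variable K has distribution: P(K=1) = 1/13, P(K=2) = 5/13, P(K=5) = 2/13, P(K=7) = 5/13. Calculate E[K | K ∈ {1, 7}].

6

P(K ∈ {1, 7}) = 6/13.
Σ over the event: 1·1/13 + 7·5/13 = 36/13.
E[K | K ∈ {1, 7}] = (36/13) / (6/13) = 6.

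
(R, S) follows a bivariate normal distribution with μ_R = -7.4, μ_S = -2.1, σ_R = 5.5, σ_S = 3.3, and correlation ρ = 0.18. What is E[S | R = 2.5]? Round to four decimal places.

-1.0308

E[S | R=x] = μ_S + ρ(σ_S/σ_R)(x − μ_R) for jointly normal variables.
E[S | R=2.5] = -2.1 + (0.18)·(3.3/5.5)·(2.5 − (-7.4)) = -2.1 + (0.108)·(9.9) = -1.0308.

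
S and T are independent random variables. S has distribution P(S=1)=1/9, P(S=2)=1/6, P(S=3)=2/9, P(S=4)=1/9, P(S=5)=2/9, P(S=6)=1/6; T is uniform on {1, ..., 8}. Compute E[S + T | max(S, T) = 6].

P(max(S, T) = 6) = 11/48.
Summing (S+T)·P(x,y) over outcomes with max(S, T) = 6 gives 103/48.
E[S + T | max(S, T) = 6] = (103/48) / (11/48) = 103/11.

103/11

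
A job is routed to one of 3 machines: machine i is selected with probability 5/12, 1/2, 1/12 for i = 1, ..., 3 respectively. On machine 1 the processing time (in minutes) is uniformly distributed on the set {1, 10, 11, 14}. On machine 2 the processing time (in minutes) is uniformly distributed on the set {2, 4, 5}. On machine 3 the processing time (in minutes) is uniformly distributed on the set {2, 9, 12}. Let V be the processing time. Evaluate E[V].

56/9

E[V | machine 1] = (1+10+11+14)/4 = 9.
E[V | machine 2] = (2+4+5)/3 = 11/3.
E[V | machine 3] = (2+9+12)/3 = 23/3.
By the law of total expectation,
E[V] = (5/12)·(9) + (1/2)·(11/3) + (1/12)·(23/3) = 56/9.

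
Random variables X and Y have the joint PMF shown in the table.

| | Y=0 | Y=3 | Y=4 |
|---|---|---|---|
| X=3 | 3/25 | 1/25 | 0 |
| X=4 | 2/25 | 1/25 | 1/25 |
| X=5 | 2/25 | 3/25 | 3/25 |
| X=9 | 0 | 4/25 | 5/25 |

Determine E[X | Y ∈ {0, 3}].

85/16

P(Y ∈ {0, 3}) = 16/25.
Summing X·P(X=x,Y=y) over the conditioning event gives 17/5.
E[X | Y ∈ {0, 3}] = (17/5) / (16/25) = 85/16.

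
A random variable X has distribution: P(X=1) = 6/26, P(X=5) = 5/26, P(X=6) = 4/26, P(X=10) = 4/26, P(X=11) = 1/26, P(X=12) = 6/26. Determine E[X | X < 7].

11/3

P(X < 7) = 15/26.
Σ over the event: 1·3/13 + 5·5/26 + 6·2/13 = 55/26.
E[X | X < 7] = (55/26) / (15/26) = 11/3.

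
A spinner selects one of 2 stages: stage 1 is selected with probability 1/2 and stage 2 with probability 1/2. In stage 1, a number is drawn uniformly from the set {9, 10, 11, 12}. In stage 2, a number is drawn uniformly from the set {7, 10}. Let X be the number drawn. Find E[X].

E[X | stage 1] = (9+10+11+12)/4 = 21/2.
E[X | stage 2] = (7+10)/2 = 17/2.
E[X] = (1/2)·(21/2) + (1/2)·(17/2) = 19/2.

19/2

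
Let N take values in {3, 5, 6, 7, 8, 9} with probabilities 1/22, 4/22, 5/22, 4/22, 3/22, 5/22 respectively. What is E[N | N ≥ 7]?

P(N ≥ 7) = 6/11.
Σ over the event: 7·2/11 + 8·3/22 + 9·5/22 = 97/22.
E[N | N ≥ 7] = (97/22) / (6/11) = 97/12.

97/12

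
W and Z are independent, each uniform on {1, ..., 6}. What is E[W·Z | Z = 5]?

P(Z = 5) = 1/6.
Summing WZ·P(x,y) over outcomes with Z = 5 gives 35/12.
E[W·Z | Z = 5] = (35/12) / (1/6) = 35/2.

35/2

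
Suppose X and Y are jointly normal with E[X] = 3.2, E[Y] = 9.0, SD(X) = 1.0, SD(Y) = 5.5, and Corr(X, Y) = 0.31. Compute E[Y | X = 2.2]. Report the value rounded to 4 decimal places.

The regression of Y on X has slope ρ·σ_Y/σ_X and passes through (μ_X, μ_Y).
E[Y | X=2.2] = 9.0 + (0.31)·(5.5/1.0)·(2.2 − (3.2)) = 9.0 + (1.705)·(-1) = 7.2950.

7.2950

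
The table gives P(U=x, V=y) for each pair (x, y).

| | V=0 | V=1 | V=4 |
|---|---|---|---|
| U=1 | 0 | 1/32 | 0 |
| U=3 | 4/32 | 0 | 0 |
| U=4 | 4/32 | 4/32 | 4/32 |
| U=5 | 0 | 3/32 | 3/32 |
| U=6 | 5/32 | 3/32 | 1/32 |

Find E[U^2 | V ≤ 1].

P(V ≤ 1) = 3/4.
Σ U^2·P over the event = 1·(1/32) + 9·(4/32) + 16·(4/32) + 16·(4/32) + 25·(3/32) + 36·(5/32) + 36·(3/32) = 33/2.
E[U^2 | V ≤ 1] = (33/2) / (3/4) = 22.

22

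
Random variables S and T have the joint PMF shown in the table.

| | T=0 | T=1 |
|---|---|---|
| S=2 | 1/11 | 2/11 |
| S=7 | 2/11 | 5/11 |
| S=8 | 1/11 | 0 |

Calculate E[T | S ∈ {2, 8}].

1/2

P(S ∈ {2, 8}) = 4/11.
Σ T·P over the event = 0·(1/11) + 1·(2/11) + 0·(1/11) = 2/11.
E[T | S ∈ {2, 8}] = (2/11) / (4/11) = 1/2.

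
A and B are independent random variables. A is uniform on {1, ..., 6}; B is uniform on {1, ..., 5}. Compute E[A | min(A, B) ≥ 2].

4

P(min(A, B) ≥ 2) = 2/3.
Summing A·P(x,y) over outcomes with min(A, B) ≥ 2 gives 8/3.
E[A | min(A, B) ≥ 2] = (8/3) / (2/3) = 4.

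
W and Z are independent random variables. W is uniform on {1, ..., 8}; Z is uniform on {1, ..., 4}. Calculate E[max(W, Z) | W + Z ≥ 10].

22/3

Outcomes with W + Z ≥ 10: (6,4), (7,3), (7,4), (8,2), (8,3), (8,4), each with probability 1/32.
E[max(W, Z) | W + Z ≥ 10] = (6 + 7 + 7 + 8 + 8 + 8) / 6 = 22/3.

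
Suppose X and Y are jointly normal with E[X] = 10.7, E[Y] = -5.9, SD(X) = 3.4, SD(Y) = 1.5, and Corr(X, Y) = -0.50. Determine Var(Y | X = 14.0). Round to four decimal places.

1.6875

For a bivariate normal, Var(Y | X=x) = σ_Y²(1 − ρ²).
Var(Y | X=14.0) = (1.5)²·(1 − (-0.50)²) = 2.25·0.75 = 1.6875.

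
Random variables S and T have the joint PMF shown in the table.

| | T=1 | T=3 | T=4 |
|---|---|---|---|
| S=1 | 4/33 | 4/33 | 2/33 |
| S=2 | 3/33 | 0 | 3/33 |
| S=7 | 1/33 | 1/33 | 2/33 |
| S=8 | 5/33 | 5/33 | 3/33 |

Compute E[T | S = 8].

32/13

P(S = 8) = 13/33.
Σ T·P over the event = 1·(5/33) + 3·(5/33) + 4·(3/33) = 32/33.
E[T | S = 8] = (32/33) / (13/33) = 32/13.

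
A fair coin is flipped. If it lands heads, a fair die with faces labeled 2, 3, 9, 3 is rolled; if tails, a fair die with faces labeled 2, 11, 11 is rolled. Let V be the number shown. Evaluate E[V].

49/8

E[V | heads] = (2+3+9+3)/4 = 17/4.
E[V | tails] = (2+11+11)/3 = 8.
By the law of total expectation,
E[V] = (1/2)·(17/4) + (1/2)·(8) = 49/8.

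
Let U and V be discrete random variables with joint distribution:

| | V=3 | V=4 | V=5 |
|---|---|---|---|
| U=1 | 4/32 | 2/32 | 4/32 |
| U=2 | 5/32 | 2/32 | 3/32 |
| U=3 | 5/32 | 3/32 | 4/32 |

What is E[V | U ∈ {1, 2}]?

P(U ∈ {1, 2}) = 5/8.
Σ V·P over the event = 3·(4/32) + 4·(2/32) + 5·(4/32) + 3·(5/32) + 4·(2/32) + 5·(3/32) = 39/16.
E[V | U ∈ {1, 2}] = (39/16) / (5/8) = 39/10.

39/10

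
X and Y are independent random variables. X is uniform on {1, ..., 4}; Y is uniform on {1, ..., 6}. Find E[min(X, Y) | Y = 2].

P(Y = 2) = 1/6.
Summing min(X,Y)·P(x,y) over outcomes with Y = 2 gives 7/24.
E[min(X, Y) | Y = 2] = (7/24) / (1/6) = 7/4.

7/4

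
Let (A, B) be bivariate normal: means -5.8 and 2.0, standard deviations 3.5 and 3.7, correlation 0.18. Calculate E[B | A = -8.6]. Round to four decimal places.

For a bivariate normal, E[B | A=x] = μ_B + ρ·(σ_B/σ_A)·(x − μ_A).
E[B | A=-8.6] = 2.0 + (0.18)·(3.7/3.5)·(-8.6 − (-5.8)) = 2.0 + (0.19029)·(-2.8) = 1.4672.

1.4672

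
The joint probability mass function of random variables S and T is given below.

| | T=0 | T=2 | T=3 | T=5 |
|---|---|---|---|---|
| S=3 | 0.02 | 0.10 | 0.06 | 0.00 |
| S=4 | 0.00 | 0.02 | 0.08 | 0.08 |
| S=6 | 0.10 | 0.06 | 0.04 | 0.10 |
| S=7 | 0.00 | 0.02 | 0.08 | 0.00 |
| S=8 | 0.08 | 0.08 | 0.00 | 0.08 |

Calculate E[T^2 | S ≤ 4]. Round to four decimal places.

P(S ≤ 4) = 0.36.
Summing T^2·P(S=x,T=y) over the conditioning event gives 3.74.
E[T^2 | S ≤ 4] = (3.74) / (0.36) = 10.3889.

10.3889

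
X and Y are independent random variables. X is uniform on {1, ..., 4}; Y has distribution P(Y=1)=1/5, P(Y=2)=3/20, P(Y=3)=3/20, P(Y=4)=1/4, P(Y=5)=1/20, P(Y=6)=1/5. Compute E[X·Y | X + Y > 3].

662/69

P(X + Y > 3) = 69/80.
Summing XY·P(x,y) over outcomes with X + Y > 3 gives 331/40.
E[X·Y | X + Y > 3] = (331/40) / (69/80) = 662/69.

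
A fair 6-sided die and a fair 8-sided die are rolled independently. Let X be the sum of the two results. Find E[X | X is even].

P(X is even) = 1/2.
Σ over the event: 2·1/48 + 4·1/16 + 6·5/48 + 8·1/8 + 10·5/48 + 12·1/16 + 14·1/48 = 4.
E[X | X is even] = (4) / (1/2) = 8.

8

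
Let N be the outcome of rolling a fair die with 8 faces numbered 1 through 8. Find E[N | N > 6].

15/2

Given N > 6, N is equally likely to be any of {7, 8}.
E[N | N > 6] = (7 + 8) / 2 = 15/2.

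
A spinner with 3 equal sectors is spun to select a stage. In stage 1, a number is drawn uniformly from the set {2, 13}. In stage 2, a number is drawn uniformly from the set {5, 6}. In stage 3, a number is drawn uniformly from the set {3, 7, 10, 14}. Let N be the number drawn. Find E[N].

E[N | stage 1] = (2+13)/2 = 15/2.
E[N | stage 2] = (5+6)/2 = 11/2.
E[N | stage 3] = (3+7+10+14)/4 = 17/2.
By the law of total expectation,
E[N] = (1/3)·(15/2) + (1/3)·(11/2) + (1/3)·(17/2) = 43/6.

43/6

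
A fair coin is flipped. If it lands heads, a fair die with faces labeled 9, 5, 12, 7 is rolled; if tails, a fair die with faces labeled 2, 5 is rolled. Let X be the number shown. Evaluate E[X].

E[X | heads] = (9+5+12+7)/4 = 33/4.
E[X | tails] = (2+5)/2 = 7/2.
E[X] = (1/2)·(33/4) + (1/2)·(7/2) = 47/8.

47/8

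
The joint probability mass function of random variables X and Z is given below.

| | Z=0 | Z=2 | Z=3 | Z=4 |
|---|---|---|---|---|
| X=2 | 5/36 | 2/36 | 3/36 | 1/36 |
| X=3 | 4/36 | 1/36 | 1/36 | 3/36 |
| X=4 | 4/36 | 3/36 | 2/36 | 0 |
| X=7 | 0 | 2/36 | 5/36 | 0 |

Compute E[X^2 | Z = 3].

298/11

P(Z = 3) = 11/36.
Σ X^2·P over the event = 4·(3/36) + 9·(1/36) + 16·(2/36) + 49·(5/36) = 149/18.
E[X^2 | Z = 3] = (149/18) / (11/36) = 298/11.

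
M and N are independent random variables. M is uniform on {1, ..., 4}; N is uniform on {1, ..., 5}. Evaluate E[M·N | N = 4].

10

P(N = 4) = 1/5.
Summing MN·P(x,y) over outcomes with N = 4 gives 2.
E[M·N | N = 4] = (2) / (1/5) = 10.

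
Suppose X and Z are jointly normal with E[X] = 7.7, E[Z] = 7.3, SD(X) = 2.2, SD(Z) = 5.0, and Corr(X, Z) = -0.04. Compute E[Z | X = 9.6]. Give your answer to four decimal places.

E[Z | X=x] = μ_Z + ρ(σ_Z/σ_X)(x − μ_X) for jointly normal variables.
E[Z | X=9.6] = 7.3 + (-0.04)·(5.0/2.2)·(9.6 − (7.7)) = 7.3 + (-0.090909)·(1.9) = 7.1273.

7.1273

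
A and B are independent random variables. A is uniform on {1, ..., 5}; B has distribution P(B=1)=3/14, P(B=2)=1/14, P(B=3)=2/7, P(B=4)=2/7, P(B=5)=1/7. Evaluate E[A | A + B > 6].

117/29

P(A + B > 6) = 29/70.
Summing A·P(x,y) over outcomes with A + B > 6 gives 117/70.
E[A | A + B > 6] = (117/70) / (29/70) = 117/29.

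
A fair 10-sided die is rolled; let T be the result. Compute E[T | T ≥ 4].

7

Given T ≥ 4, T is equally likely to be any of {4, 5, 6, 7, 8, 9, 10}.
E[T | T ≥ 4] = (4 + 5 + 6 + 7 + 8 + 9 + 10) / 7 = 7.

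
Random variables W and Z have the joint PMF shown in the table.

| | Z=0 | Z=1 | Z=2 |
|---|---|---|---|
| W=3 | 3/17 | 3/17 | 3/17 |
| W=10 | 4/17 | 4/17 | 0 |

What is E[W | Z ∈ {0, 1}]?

P(Z ∈ {0, 1}) = 14/17.
Summing W·P(W=x,Z=y) over the conditioning event gives 98/17.
E[W | Z ∈ {0, 1}] = (98/17) / (14/17) = 7.

7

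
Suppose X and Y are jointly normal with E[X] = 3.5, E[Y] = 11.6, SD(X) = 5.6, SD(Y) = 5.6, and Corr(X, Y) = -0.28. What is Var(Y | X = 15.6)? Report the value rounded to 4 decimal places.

For a bivariate normal, Var(Y | X=x) = σ_Y²(1 − ρ²).
Var(Y | X=15.6) = (5.6)²·(1 − (-0.28)²) = 31.36·0.9216 = 28.9014.

28.9014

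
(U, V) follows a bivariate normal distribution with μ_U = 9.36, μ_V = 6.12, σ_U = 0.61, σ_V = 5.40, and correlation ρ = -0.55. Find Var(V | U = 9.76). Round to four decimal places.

20.3391

The conditional variance in a bivariate normal is σ_V²(1 − ρ²), independent of x.
Var(V | U=9.76) = (5.40)²·(1 − (-0.55)²) = 29.16·0.6975 = 20.3391.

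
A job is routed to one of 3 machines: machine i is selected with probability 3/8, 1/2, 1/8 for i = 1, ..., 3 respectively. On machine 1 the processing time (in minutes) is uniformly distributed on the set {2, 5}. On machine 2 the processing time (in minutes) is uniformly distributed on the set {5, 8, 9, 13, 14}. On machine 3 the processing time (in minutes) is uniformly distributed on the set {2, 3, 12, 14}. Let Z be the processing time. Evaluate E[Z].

E[Z | machine 1] = (2+5)/2 = 7/2.
E[Z | machine 2] = (5+8+9+13+14)/5 = 49/5.
E[Z | machine 3] = (2+3+12+14)/4 = 31/4.
By the law of total expectation,
E[Z] = (3/8)·(7/2) + (1/2)·(49/5) + (1/8)·(31/4) = 1149/160.

1149/160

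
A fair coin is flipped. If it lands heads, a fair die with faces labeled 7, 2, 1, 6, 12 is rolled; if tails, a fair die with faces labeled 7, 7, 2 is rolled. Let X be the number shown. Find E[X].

E[X | heads] = (7+2+1+6+12)/5 = 28/5.
E[X | tails] = (7+7+2)/3 = 16/3.
E[X] = (1/2)·(28/5) + (1/2)·(16/3) = 82/15.

82/15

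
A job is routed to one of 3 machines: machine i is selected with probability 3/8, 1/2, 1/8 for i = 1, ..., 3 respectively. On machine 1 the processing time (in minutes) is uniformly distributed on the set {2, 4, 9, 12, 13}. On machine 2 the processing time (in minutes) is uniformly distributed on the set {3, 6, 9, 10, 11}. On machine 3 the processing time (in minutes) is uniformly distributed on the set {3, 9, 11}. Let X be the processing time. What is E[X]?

E[X | machine 1] = (2+4+9+12+13)/5 = 8.
E[X | machine 2] = (3+6+9+10+11)/5 = 39/5.
E[X | machine 3] = (3+9+11)/3 = 23/3.
By the law of total expectation,
E[X] = (3/8)·(8) + (1/2)·(39/5) + (1/8)·(23/3) = 943/120.

943/120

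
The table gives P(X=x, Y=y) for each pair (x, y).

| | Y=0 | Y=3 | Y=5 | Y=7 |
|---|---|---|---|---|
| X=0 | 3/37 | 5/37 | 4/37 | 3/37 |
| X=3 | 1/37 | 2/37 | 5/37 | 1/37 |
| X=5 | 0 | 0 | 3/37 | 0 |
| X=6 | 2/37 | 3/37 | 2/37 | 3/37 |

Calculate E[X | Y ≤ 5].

P(Y ≤ 5) = 30/37.
Summing X·P(X=x,Y=y) over the conditioning event gives 81/37.
E[X | Y ≤ 5] = (81/37) / (30/37) = 27/10.

27/10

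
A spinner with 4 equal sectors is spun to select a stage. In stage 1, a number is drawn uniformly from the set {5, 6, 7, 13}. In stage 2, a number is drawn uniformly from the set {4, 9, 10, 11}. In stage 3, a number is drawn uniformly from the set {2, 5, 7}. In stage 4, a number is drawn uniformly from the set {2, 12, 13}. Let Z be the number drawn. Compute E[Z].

E[Z | stage 1] = (5+6+7+13)/4 = 31/4.
E[Z | stage 2] = (4+9+10+11)/4 = 17/2.
E[Z | stage 3] = (2+5+7)/3 = 14/3.
E[Z | stage 4] = (2+12+13)/3 = 9.
By the law of total expectation,
E[Z] = (1/4)·(31/4) + (1/4)·(17/2) + (1/4)·(14/3) + (1/4)·(9) = 359/48.

359/48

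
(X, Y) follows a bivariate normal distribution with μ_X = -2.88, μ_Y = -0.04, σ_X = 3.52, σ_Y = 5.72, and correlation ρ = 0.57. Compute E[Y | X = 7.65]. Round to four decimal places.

E[Y | X=x] = μ_Y + ρ(σ_Y/σ_X)(x − μ_X) for jointly normal variables.
E[Y | X=7.65] = -0.04 + (0.57)·(5.72/3.52)·(7.65 − (-2.88)) = -0.04 + (0.92625)·(10.53) = 9.7134.

9.7134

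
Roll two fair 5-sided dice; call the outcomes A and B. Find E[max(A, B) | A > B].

Outcomes with A > B: (2,1), (3,1), (3,2), (4,1), (4,2), (4,3), (5,1), (5,2), (5,3), (5,4), each with probability 1/25.
E[max(A, B) | A > B] = (2 + 3 + 3 + 4 + 4 + 4 + 5 + 5 + 5 + 5) / 10 = 4.

4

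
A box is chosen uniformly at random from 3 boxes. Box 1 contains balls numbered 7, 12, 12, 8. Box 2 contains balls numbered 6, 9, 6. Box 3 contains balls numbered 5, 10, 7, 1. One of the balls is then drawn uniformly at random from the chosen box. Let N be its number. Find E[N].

15/2

E[N | box 1] = (7+12+12+8)/4 = 39/4.
E[N | box 2] = (6+9+6)/3 = 7.
E[N | box 3] = (5+10+7+1)/4 = 23/4.
E[N] = (1/3)·(39/4) + (1/3)·(7) + (1/3)·(23/4) = 15/2.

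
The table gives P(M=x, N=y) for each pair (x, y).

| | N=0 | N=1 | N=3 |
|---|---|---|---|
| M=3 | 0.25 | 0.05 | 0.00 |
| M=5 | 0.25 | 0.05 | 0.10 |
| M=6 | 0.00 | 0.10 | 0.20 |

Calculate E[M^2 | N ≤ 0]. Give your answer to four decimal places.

P(N ≤ 0) = 0.50.
Σ M^2·P over the event = 9·(0.25) + 25·(0.25) = 8.50.
E[M^2 | N ≤ 0] = (8.50) / (0.50) = 17.0000.

17.0000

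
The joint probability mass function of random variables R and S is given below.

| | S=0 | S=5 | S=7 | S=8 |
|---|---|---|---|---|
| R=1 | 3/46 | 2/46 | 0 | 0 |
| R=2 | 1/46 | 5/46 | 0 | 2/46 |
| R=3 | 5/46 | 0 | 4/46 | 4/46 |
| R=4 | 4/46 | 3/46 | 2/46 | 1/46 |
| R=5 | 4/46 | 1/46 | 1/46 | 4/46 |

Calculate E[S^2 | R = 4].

P(R = 4) = 5/23.
Σ S^2·P over the event = 0·(4/46) + 25·(3/46) + 49·(2/46) + 64·(1/46) = 237/46.
E[S^2 | R = 4] = (237/46) / (5/23) = 237/10.

237/10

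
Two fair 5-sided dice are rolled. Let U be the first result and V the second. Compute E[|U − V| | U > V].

Outcomes with U > V: (2,1), (3,1), (3,2), (4,1), (4,2), (4,3), (5,1), (5,2), (5,3), (5,4), each with probability 1/25.
E[|U − V| | U > V] = (1 + 2 + 1 + 3 + 2 + 1 + 4 + 3 + 2 + 1) / 10 = 2.

2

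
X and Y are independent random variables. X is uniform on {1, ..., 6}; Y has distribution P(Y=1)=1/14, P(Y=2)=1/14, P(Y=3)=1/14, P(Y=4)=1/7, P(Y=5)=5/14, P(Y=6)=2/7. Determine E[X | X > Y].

P(X > Y) = 1/4.
Summing X·P(x,y) over outcomes with X > Y gives 5/4.
E[X | X > Y] = (5/4) / (1/4) = 5.

5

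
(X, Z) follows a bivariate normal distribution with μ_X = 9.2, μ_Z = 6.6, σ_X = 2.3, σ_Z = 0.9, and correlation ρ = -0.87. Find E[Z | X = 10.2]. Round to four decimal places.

6.2596

E[Z | X=x] = μ_Z + ρ(σ_Z/σ_X)(x − μ_X) for jointly normal variables.
E[Z | X=10.2] = 6.6 + (-0.87)·(0.9/2.3)·(10.2 − (9.2)) = 6.6 + (-0.34043)·(1) = 6.2596.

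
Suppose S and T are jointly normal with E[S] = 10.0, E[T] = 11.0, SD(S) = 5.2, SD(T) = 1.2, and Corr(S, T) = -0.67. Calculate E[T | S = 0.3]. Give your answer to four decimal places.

12.4998

The regression of T on S has slope ρ·σ_T/σ_S and passes through (μ_S, μ_T).
E[T | S=0.3] = 11.0 + (-0.67)·(1.2/5.2)·(0.3 − (10.0)) = 11.0 + (-0.15462)·(-9.7) = 12.4998.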